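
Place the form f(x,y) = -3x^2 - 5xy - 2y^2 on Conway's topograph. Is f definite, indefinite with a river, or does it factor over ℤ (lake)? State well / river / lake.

D = b²−4ac = (-5)² − 4·(-3)·(-2) = 1
D = 1² is a perfect square ⇒ form factors over ℤ ⇒ lakes

lake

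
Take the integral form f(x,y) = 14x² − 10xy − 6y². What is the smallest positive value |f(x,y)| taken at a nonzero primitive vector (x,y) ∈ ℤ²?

descent: ρ → (-6,10,14)  [lands on river]
river: ρ → (14,18,-2)
river: ρ → (-2,18,14)
river: ρ → (14,10,-6)
river: ρ → (-6,14,10)
river: ρ → (10,6,-10)
river: ρ → (-10,14,6)
river: ρ → (6,10,-14)
river: ρ → (-14,18,2)
river: ρ → (2,18,-14)
river: ρ → (-14,10,6)
river: ρ → (6,14,-10)
river: ρ → (-10,6,10)
river: ρ → (10,14,-6)
closes: descent 1, river 14
min |a| on river = 2

2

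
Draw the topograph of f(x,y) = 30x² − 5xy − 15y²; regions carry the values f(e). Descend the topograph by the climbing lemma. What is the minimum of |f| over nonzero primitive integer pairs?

descent: ρ → (-15,35,10)  [lands on river]
river: ρ → (10,25,-30)
river: ρ → (-30,35,5)
river: ρ → (5,35,-30)
river: ρ → (-30,25,10)
river: ρ → (10,35,-15)
river: ρ → (-15,25,20)
river: ρ → (20,15,-20)
river: ρ → (-20,25,15)
river: ρ → (15,35,-10)
river: ρ → (-10,25,30)
river: ρ → (30,35,-5)
river: ρ → (-5,35,30)
river: ρ → (30,25,-10)
river: ρ → (-10,35,15)
river: ρ → (15,25,-20)
river: ρ → (-20,15,20)
river: ρ → (20,25,-15)
closes: descent 1, river 18
min |a| on river = 5

5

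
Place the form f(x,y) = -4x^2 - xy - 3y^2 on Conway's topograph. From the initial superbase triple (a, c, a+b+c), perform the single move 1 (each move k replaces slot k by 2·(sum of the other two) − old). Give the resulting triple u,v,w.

start (-4,-3,-8) = (f(1,0),f(0,1),f(1,1))
replace slot 1: 2·((-3)+(-8)) − (-4) = -18 → (-18,-3,-8)

-18,-3,-8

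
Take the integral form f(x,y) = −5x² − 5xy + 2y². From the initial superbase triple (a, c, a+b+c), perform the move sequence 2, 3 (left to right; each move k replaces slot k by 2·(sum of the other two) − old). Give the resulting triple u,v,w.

start (-5,2,-8) = (f(1,0),f(0,1),f(1,1))
replace slot 2: 2·((-5)+(-8)) − 2 = -28 → (-5,-28,-8)
replace slot 3: 2·((-5)+(-28)) − (-8) = -58 → (-5,-28,-58)

-5,-28,-58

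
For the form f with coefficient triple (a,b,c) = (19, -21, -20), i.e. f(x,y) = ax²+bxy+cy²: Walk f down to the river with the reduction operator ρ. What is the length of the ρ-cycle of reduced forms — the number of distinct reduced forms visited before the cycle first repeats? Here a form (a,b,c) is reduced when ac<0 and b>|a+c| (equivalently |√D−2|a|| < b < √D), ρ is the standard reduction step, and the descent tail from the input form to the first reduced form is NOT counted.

D = 1961, ⌊√D⌋ = 44
descent: ρ → (-20,21,19)  [lands on river]
river: ρ → (19,17,-22)
river: ρ → (-22,27,14)
river: ρ → (14,29,-20)
river: ρ → (-20,11,23)
river: ρ → (23,35,-8)
river: ρ → (-8,29,35)
river: ρ → (35,41,-2)
river: ρ → (-2,43,14)
river: ρ → (14,41,-5)
river: ρ → (-5,39,22)
river: ρ → (22,5,-22)
river: ρ → (-22,39,5)
river: ρ → (5,41,-14)
river: ρ → (-14,43,2)
river: ρ → (2,41,-35)
river: ρ → (-35,29,8)
river: ρ → (8,35,-23)
river: ρ → (-23,11,20)
river: ρ → (20,29,-14)
river: ρ → (-14,27,22)
river: ρ → (22,17,-19)
river: ρ → (-19,21,20)
river: ρ → (20,19,-20)
ρ-cycle length = 24 (tail of 1 descent step not counted)

24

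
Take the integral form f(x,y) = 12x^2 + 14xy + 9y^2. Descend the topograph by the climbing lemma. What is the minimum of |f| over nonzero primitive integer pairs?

translate: b→-10 (≡14 mod 24), so (12,14,9)→(12,-10,7)
flip: (12,-10,7)→(7,10,12)
translate: b→-4 (≡10 mod 14), so (7,10,12)→(7,-4,9)
reduced (well bottom): (7,-4,9) with a≤c, −a<b≤a
well minimum = a = 7

7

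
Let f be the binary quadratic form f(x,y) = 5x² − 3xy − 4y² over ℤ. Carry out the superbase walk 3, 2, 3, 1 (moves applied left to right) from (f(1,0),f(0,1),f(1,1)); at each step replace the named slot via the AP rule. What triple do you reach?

start (5,-4,-2) = (f(1,0),f(0,1),f(1,1))
replace slot 3: 2·(5+(-4)) − (-2) = 4 → (5,-4,4)
replace slot 2: 2·(5+4) − (-4) = 22 → (5,22,4)
replace slot 3: 2·(5+22) − 4 = 50 → (5,22,50)
replace slot 1: 2·(22+50) − 5 = 139 → (139,22,50)

139,22,50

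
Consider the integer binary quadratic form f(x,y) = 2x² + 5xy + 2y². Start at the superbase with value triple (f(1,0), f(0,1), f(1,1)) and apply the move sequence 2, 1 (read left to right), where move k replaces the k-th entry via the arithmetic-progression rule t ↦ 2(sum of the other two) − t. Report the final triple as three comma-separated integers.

start (2,2,9) = (f(1,0),f(0,1),f(1,1))
replace slot 2: 2·(2+9) − 2 = 20 → (2,20,9)
replace slot 1: 2·(20+9) − 2 = 56 → (56,20,9)

56,20,9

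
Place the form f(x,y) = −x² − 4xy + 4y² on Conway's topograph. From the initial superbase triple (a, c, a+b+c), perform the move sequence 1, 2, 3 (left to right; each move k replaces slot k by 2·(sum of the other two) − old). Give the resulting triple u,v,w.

start (-1,4,-1) = (f(1,0),f(0,1),f(1,1))
replace slot 1: 2·(4+(-1)) − (-1) = 7 → (7,4,-1)
replace slot 2: 2·(7+(-1)) − 4 = 8 → (7,8,-1)
replace slot 3: 2·(7+8) − (-1) = 31 → (7,8,31)

7,8,31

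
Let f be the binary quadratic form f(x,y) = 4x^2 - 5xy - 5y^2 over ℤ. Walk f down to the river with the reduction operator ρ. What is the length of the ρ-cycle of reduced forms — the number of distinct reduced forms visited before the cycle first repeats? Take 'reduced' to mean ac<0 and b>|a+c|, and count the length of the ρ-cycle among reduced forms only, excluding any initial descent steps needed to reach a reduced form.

D = 105, ⌊√D⌋ = 10
descent: ρ → (-5,5,4)  [lands on river]
river: ρ → (4,3,-6)
river: ρ → (-6,9,1)
river: ρ → (1,9,-6)
river: ρ → (-6,3,4)
river: ρ → (4,5,-5)
ρ-cycle length = 6 (tail of 1 descent step not counted)

6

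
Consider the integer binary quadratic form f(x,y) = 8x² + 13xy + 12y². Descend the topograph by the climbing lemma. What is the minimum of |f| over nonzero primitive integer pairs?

translate: b→-3 (≡13 mod 16), so (8,13,12)→(8,-3,7)
flip: (8,-3,7)→(7,3,8)
reduced (well bottom): (7,3,8) with a≤c, −a<b≤a
well minimum = a = 7

7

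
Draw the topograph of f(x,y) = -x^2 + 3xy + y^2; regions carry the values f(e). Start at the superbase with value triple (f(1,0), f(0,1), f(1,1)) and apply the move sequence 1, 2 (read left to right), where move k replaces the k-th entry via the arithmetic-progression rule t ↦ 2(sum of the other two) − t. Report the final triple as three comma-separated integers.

start (-1,1,3) = (f(1,0),f(0,1),f(1,1))
replace slot 1: 2·(1+3) − (-1) = 9 → (9,1,3)
replace slot 2: 2·(9+3) − 1 = 23 → (9,23,3)

9,23,3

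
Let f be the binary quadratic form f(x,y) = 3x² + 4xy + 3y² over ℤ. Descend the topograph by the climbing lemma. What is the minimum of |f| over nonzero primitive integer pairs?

translate: b→-2 (≡4 mod 6), so (3,4,3)→(3,-2,2)
flip: (3,-2,2)→(2,2,3)
reduced (well bottom): (2,2,3) with a≤c, −a<b≤a
well minimum = a = 2

2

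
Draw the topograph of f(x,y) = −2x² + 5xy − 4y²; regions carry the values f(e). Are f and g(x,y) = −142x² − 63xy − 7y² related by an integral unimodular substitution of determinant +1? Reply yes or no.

D₁ = -7, D₂ = -7
f is negative-definite; reduce −f:
−f: translate: b→-1 (≡-5 mod 4), so (2,-5,4)→(2,-1,1)
−f: flip: (2,-1,1)→(1,1,2)
−f: reduced (well bottom): (1,1,2) with a≤c, −a<b≤a
flip sign back: reduced form of f is (-1,-1,-2)
g is negative-definite; reduce −g:
−g: flip: (142,63,7)→(7,-63,142)
−g: translate: b→7 (≡-63 mod 14), so (7,-63,142)→(7,7,2)
−g: flip: (7,7,2)→(2,-7,7)
−g: translate: b→1 (≡-7 mod 4), so (2,-7,7)→(2,1,1)
−g: flip: (2,1,1)→(1,-1,2)
−g: translate: b→1 (≡-1 mod 2), so (1,-1,2)→(1,1,2)
−g: reduced (well bottom): (1,1,2) with a≤c, −a<b≤a
flip sign back: reduced form of g is (-1,-1,-2)
reduced forms (-1, -1, -2) vs (-1, -1, -2) ⇒ equivalent

yes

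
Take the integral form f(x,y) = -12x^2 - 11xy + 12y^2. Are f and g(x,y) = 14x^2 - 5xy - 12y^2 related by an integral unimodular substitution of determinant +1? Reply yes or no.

D₁ = 697, D₂ = 697
river cycle of f (length 18): (12, 11, -12), (-12, 13, 11), (11, 9, -14), (-14, 19, 6), (6, 17, -17), (-17, 17, 6), (6, 19, -14), (-14, 9, 11), (11, 13, -12), (-12, 11, 12), … (8 more)
river cycle of g (length 10): (-12, 5, 14), (14, 23, -3), (-3, 25, 6), (6, 23, -7), (-7, 19, 12), (12, 5, -14), (-14, 23, 3), (3, 25, -6), (-6, 23, 7), (7, 19, -12)
cycles differ ⇒ inequivalent

no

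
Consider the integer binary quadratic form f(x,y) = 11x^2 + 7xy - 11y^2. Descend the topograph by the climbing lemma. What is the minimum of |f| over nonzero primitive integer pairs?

river: ρ → (-11,15,7)
river: ρ → (7,13,-13)
river: ρ → (-13,13,7)
river: ρ → (7,15,-11)
river: ρ → (-11,7,11)
river: ρ → (11,15,-7)
river: ρ → (-7,13,13)
river: ρ → (13,13,-7)
river: ρ → (-7,15,11)
river: ρ → (11,7,-11)
closes: descent 0, river 10
min |a| on river = 7

7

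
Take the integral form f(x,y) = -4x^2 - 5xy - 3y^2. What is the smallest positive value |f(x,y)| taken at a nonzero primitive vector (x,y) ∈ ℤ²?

translate: b→-3 (≡5 mod 8), so (4,5,3)→(4,-3,2)
flip: (4,-3,2)→(2,3,4)
translate: b→-1 (≡3 mod 4), so (2,3,4)→(2,-1,3)
reduced (well bottom): (2,-1,3) with a≤c, −a<b≤a
well minimum |f| = |-2| = 2 (negative-definite)

2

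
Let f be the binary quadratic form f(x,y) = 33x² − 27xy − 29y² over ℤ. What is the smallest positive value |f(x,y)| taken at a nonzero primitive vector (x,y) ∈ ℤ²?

descent: ρ → (-29,27,33)  [lands on river]
river: ρ → (33,39,-23)
river: ρ → (-23,53,19)
river: ρ → (19,61,-11)
river: ρ → (-11,49,49)
river: ρ → (49,49,-11)
river: ρ → (-11,61,19)
river: ρ → (19,53,-23)
river: ρ → (-23,39,33)
river: ρ → (33,27,-29)
river: ρ → (-29,31,31)
river: ρ → (31,31,-29)
closes: descent 1, river 12
min |a| on river = 11

11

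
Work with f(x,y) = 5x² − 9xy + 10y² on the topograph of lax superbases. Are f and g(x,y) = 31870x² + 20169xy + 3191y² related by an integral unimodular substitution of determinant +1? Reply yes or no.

D₁ = -119, D₂ = -119
f: translate: b→1 (≡-9 mod 10), so (5,-9,10)→(5,1,6)
f: reduced (well bottom): (5,1,6) with a≤c, −a<b≤a
g: flip: (31870,20169,3191)→(3191,-20169,31870)
g: translate: b→-1023 (≡-20169 mod 6382), so (3191,-20169,31870)→(3191,-1023,82)
g: flip: (3191,-1023,82)→(82,1023,3191)
g: translate: b→39 (≡1023 mod 164), so (82,1023,3191)→(82,39,5)
g: flip: (82,39,5)→(5,-39,82)
g: translate: b→1 (≡-39 mod 10), so (5,-39,82)→(5,1,6)
g: reduced (well bottom): (5,1,6) with a≤c, −a<b≤a
reduced forms (5, 1, 6) vs (5, 1, 6) ⇒ equivalent

yes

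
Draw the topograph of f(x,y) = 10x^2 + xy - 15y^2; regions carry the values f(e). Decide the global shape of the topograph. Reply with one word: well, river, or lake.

D = b²−4ac = 1² − 4·10·(-15) = 601
D > 0 non-square ⇒ indefinite ⇒ periodic river

river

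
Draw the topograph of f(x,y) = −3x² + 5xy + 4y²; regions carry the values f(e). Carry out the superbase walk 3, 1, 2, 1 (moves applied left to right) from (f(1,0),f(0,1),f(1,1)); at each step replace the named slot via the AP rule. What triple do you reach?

start (-3,4,6) = (f(1,0),f(0,1),f(1,1))
replace slot 3: 2·((-3)+4) − 6 = -4 → (-3,4,-4)
replace slot 1: 2·(4+(-4)) − (-3) = 3 → (3,4,-4)
replace slot 2: 2·(3+(-4)) − 4 = -6 → (3,-6,-4)
replace slot 1: 2·((-6)+(-4)) − 3 = -23 → (-23,-6,-4)

-23,-6,-4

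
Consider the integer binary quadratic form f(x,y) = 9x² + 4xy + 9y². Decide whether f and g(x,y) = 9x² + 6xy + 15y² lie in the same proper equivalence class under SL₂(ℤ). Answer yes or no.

D₁ = -308, D₂ = -504
discriminants differ ⇒ not SL₂(ℤ)-equivalent

no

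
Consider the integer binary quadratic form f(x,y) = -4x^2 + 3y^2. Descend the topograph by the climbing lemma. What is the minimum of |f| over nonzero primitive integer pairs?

descent: ρ → (3,6,-1)  [lands on river]
river: ρ → (-1,6,3)
closes: descent 1, river 2
min |a| on river = 1

1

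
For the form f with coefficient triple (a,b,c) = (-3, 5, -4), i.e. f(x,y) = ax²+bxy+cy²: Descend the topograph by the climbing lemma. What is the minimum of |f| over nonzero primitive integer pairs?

translate: b→1 (≡-5 mod 6), so (3,-5,4)→(3,1,2)
flip: (3,1,2)→(2,-1,3)
reduced (well bottom): (2,-1,3) with a≤c, −a<b≤a
well minimum |f| = |-2| = 2 (negative-definite)

2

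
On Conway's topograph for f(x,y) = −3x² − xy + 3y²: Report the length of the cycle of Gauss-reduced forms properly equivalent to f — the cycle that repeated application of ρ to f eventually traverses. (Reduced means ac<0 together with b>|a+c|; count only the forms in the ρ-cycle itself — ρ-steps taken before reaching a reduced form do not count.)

D = 37, ⌊√D⌋ = 6
descent: ρ → (3,1,-3)  [lands on river]
river: ρ → (-3,5,1)
river: ρ → (1,5,-3)
river: ρ → (-3,1,3)
river: ρ → (3,5,-1)
river: ρ → (-1,5,3)
ρ-cycle length = 6 (tail of 1 descent step not counted)

6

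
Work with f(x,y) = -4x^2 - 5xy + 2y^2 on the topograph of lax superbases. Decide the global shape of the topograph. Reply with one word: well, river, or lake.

D = b²−4ac = (-5)² − 4·(-4)·2 = 57
D > 0 non-square ⇒ indefinite ⇒ periodic river

river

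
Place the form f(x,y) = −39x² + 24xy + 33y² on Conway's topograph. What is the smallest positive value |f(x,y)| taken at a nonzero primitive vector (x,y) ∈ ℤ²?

river: ρ → (33,42,-30)
river: ρ → (-30,18,45)
river: ρ → (45,72,-3)
river: ρ → (-3,72,45)
river: ρ → (45,18,-30)
river: ρ → (-30,42,33)
river: ρ → (33,24,-39)
river: ρ → (-39,54,18)
river: ρ → (18,54,-39)
river: ρ → (-39,24,33)
closes: descent 0, river 10
min |a| on river = 3

3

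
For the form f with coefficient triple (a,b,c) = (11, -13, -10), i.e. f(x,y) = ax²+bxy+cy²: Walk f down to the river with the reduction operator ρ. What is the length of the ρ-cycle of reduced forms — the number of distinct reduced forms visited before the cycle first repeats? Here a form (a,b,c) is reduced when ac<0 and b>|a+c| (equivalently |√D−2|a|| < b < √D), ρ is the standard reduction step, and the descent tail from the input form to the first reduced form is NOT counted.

D = 609, ⌊√D⌋ = 24
descent: ρ → (-10,13,11)  [lands on river]
river: ρ → (11,9,-12)
river: ρ → (-12,15,8)
river: ρ → (8,17,-10)
river: ρ → (-10,23,2)
river: ρ → (2,21,-21)
river: ρ → (-21,21,2)
river: ρ → (2,23,-10)
river: ρ → (-10,17,8)
river: ρ → (8,15,-12)
river: ρ → (-12,9,11)
river: ρ → (11,13,-10)
river: ρ → (-10,7,14)
river: ρ → (14,21,-3)
river: ρ → (-3,21,14)
river: ρ → (14,7,-10)
ρ-cycle length = 16 (tail of 1 descent step not counted)

16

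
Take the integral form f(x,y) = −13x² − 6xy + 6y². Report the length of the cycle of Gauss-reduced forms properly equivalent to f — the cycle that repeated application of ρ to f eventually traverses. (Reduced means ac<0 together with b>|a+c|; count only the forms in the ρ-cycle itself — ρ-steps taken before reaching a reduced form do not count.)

D = 348, ⌊√D⌋ = 18
descent: ρ → (6,18,-1)  [lands on river]
river: ρ → (-1,18,6)
ρ-cycle length = 2 (tail of 1 descent step not counted)

2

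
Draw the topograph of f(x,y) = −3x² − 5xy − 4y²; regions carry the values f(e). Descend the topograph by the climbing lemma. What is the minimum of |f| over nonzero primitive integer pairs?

translate: b→-1 (≡5 mod 6), so (3,5,4)→(3,-1,2)
flip: (3,-1,2)→(2,1,3)
reduced (well bottom): (2,1,3) with a≤c, −a<b≤a
well minimum |f| = |-2| = 2 (negative-definite)

2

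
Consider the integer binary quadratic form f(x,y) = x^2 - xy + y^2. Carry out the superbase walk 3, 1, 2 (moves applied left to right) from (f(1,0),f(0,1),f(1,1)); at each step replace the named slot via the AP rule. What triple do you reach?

start (1,1,1) = (f(1,0),f(0,1),f(1,1))
replace slot 3: 2·(1+1) − 1 = 3 → (1,1,3)
replace slot 1: 2·(1+3) − 1 = 7 → (7,1,3)
replace slot 2: 2·(7+3) − 1 = 19 → (7,19,3)

7,19,3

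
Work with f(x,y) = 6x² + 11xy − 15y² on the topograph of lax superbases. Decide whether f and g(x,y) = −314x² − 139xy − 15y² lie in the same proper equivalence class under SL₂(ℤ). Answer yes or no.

D₁ = 481, D₂ = 481
river cycle of f (length 26): (-15, 19, 2), (2, 21, -5), (-5, 19, 6), (6, 17, -8), (-8, 15, 8), (8, 17, -6), (-6, 19, 5), (5, 21, -2), (-2, 19, 15), (15, 11, -6), … (16 more)
river cycle of g (length 26): (-15, 19, 2), (2, 21, -5), (-5, 19, 6), (6, 17, -8), (-8, 15, 8), (8, 17, -6), (-6, 19, 5), (5, 21, -2), (-2, 19, 15), (15, 11, -6), … (16 more)
cycles coincide ⇒ equivalent

yes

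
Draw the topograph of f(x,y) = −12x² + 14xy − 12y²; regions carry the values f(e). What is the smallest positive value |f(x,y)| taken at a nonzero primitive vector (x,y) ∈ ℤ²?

translate: b→10 (≡-14 mod 24), so (12,-14,12)→(12,10,10)
flip: (12,10,10)→(10,-10,12)
translate: b→10 (≡-10 mod 20), so (10,-10,12)→(10,10,12)
reduced (well bottom): (10,10,12) with a≤c, −a<b≤a
well minimum |f| = |-10| = 10 (negative-definite)

10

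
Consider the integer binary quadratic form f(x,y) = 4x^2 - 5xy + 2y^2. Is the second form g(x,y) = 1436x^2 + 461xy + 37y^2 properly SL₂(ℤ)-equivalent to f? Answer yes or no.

D₁ = -7, D₂ = -7
f: translate: b→3 (≡-5 mod 8), so (4,-5,2)→(4,3,1)
f: flip: (4,3,1)→(1,-3,4)
f: translate: b→1 (≡-3 mod 2), so (1,-3,4)→(1,1,2)
f: reduced (well bottom): (1,1,2) with a≤c, −a<b≤a
g: flip: (1436,461,37)→(37,-461,1436)
g: translate: b→-17 (≡-461 mod 74), so (37,-461,1436)→(37,-17,2)
g: flip: (37,-17,2)→(2,17,37)
g: translate: b→1 (≡17 mod 4), so (2,17,37)→(2,1,1)
g: flip: (2,1,1)→(1,-1,2)
g: translate: b→1 (≡-1 mod 2), so (1,-1,2)→(1,1,2)
g: reduced (well bottom): (1,1,2) with a≤c, −a<b≤a
reduced forms (1, 1, 2) vs (1, 1, 2) ⇒ equivalent

yes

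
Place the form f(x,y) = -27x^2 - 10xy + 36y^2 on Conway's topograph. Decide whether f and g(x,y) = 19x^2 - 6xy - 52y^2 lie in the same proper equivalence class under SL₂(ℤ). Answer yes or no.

D₁ = 3988, D₂ = 3988
river cycle of f (length 26): (36, 10, -27), (-27, 44, 19), (19, 32, -39), (-39, 46, 12), (12, 50, -31), (-31, 12, 31), (31, 50, -12), (-12, 46, 39), (39, 32, -19), (-19, 44, 27), … (16 more)
river cycle of g (length 26): (19, 32, -39), (-39, 46, 12), (12, 50, -31), (-31, 12, 31), (31, 50, -12), (-12, 46, 39), (39, 32, -19), (-19, 44, 27), (27, 10, -36), (-36, 62, 1), … (16 more)
cycles coincide ⇒ equivalent

yes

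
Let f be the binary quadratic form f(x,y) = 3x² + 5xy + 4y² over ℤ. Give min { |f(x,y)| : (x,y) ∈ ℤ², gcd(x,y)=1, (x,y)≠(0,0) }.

translate: b→-1 (≡5 mod 6), so (3,5,4)→(3,-1,2)
flip: (3,-1,2)→(2,1,3)
reduced (well bottom): (2,1,3) with a≤c, −a<b≤a
well minimum = a = 2

2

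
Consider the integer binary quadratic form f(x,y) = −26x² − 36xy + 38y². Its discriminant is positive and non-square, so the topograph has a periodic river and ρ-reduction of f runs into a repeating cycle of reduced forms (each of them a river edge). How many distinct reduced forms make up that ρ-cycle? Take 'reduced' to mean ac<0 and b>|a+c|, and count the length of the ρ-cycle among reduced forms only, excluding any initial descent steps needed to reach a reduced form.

D = 5248, ⌊√D⌋ = 72
descent: ρ → (38,36,-26)  [lands on river]
river: ρ → (-26,68,6)
river: ρ → (6,64,-48)
river: ρ → (-48,32,22)
river: ρ → (22,56,-24)
river: ρ → (-24,40,38)
ρ-cycle length = 6 (tail of 1 descent step not counted)

6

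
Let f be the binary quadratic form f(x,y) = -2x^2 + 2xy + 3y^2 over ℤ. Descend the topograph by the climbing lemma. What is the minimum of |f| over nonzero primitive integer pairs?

river: ρ → (3,4,-1)
river: ρ → (-1,4,3)
river: ρ → (3,2,-2)
river: ρ → (-2,2,3)
closes: descent 0, river 4
min |a| on river = 1

1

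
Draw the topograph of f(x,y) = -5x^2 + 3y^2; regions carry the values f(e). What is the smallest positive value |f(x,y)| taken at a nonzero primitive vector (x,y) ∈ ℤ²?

descent: ρ → (3,6,-2)  [lands on river]
river: ρ → (-2,6,3)
closes: descent 1, river 2
min |a| on river = 2

2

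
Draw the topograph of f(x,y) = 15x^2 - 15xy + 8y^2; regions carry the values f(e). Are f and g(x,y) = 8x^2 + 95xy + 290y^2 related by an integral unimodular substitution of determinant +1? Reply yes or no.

D₁ = -255, D₂ = -255
f: translate: b→15 (≡-15 mod 30), so (15,-15,8)→(15,15,8)
f: flip: (15,15,8)→(8,-15,15)
f: translate: b→1 (≡-15 mod 16), so (8,-15,15)→(8,1,8)
f: reduced (well bottom): (8,1,8) with a≤c, −a<b≤a
g: translate: b→-1 (≡95 mod 16), so (8,95,290)→(8,-1,8)
g: flip: (8,-1,8)→(8,1,8)
g: reduced (well bottom): (8,1,8) with a≤c, −a<b≤a
reduced forms (8, 1, 8) vs (8, 1, 8) ⇒ equivalent

yes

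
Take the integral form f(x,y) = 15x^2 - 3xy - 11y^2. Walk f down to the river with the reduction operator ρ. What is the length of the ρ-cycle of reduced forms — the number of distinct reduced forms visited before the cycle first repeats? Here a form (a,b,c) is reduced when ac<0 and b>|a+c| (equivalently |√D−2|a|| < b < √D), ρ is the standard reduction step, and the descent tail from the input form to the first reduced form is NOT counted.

D = 669, ⌊√D⌋ = 25
descent: ρ → (-11,25,1)  [lands on river]
river: ρ → (1,25,-11)
river: ρ → (-11,19,7)
river: ρ → (7,23,-5)
river: ρ → (-5,17,19)
river: ρ → (19,21,-3)
river: ρ → (-3,21,19)
river: ρ → (19,17,-5)
river: ρ → (-5,23,7)
river: ρ → (7,19,-11)
ρ-cycle length = 10 (tail of 1 descent step not counted)

10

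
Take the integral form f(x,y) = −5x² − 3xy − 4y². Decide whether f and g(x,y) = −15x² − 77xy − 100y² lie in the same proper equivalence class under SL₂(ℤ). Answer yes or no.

D₁ = -71, D₂ = -71
f is negative-definite; reduce −f:
−f: flip: (5,3,4)→(4,-3,5)
−f: reduced (well bottom): (4,-3,5) with a≤c, −a<b≤a
flip sign back: reduced form of f is (-4,3,-5)
g is negative-definite; reduce −g:
−g: translate: b→-13 (≡77 mod 30), so (15,77,100)→(15,-13,4)
−g: flip: (15,-13,4)→(4,13,15)
−g: translate: b→-3 (≡13 mod 8), so (4,13,15)→(4,-3,5)
−g: reduced (well bottom): (4,-3,5) with a≤c, −a<b≤a
flip sign back: reduced form of g is (-4,3,-5)
reduced forms (-4, 3, -5) vs (-4, 3, -5) ⇒ equivalent

yes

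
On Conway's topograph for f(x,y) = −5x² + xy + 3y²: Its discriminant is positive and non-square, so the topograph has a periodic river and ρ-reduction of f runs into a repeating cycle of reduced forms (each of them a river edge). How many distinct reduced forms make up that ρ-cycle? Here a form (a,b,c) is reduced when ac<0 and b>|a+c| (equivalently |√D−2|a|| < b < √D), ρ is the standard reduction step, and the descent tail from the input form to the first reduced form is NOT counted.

D = 61, ⌊√D⌋ = 7
descent: ρ → (3,5,-3)  [lands on river]
river: ρ → (-3,7,1)
river: ρ → (1,7,-3)
river: ρ → (-3,5,3)
river: ρ → (3,7,-1)
river: ρ → (-1,7,3)
ρ-cycle length = 6 (tail of 1 descent step not counted)

6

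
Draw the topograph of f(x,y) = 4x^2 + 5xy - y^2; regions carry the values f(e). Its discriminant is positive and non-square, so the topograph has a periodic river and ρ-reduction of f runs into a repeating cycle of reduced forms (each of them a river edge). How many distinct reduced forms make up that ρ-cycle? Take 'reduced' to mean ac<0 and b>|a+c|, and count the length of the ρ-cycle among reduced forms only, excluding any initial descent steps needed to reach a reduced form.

D = 41, ⌊√D⌋ = 6
river: ρ → (-1,5,4)
river: ρ → (4,3,-2)
river: ρ → (-2,5,2)
river: ρ → (2,3,-4)
river: ρ → (-4,5,1)
river: ρ → (1,5,-4)
river: ρ → (-4,3,2)
river: ρ → (2,5,-2)
river: ρ → (-2,3,4)
river: ρ → (4,5,-1)
ρ-cycle length = 10 (tail of 0 descent steps not counted)

10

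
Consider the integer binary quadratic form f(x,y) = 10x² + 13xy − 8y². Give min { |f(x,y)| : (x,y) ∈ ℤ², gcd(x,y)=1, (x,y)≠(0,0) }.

river: ρ → (-8,19,4)
river: ρ → (4,21,-3)
river: ρ → (-3,21,4)
river: ρ → (4,19,-8)
river: ρ → (-8,13,10)
river: ρ → (10,7,-11)
river: ρ → (-11,15,6)
river: ρ → (6,21,-2)
river: ρ → (-2,19,16)
river: ρ → (16,13,-5)
river: ρ → (-5,17,10)
river: ρ → (10,3,-12)
river: ρ → (-12,21,1)
river: ρ → (1,21,-12)
river: ρ → (-12,3,10)
river: ρ → (10,17,-5)
river: ρ → (-5,13,16)
river: ρ → (16,19,-2)
river: ρ → (-2,21,6)
river: ρ → (6,15,-11)
river: ρ → (-11,7,10)
river: ρ → (10,13,-8)
closes: descent 0, river 22
min |a| on river = 1

1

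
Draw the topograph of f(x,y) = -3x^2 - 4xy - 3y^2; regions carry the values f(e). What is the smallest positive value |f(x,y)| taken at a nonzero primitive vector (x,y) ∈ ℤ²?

translate: b→-2 (≡4 mod 6), so (3,4,3)→(3,-2,2)
flip: (3,-2,2)→(2,2,3)
reduced (well bottom): (2,2,3) with a≤c, −a<b≤a
well minimum |f| = |-2| = 2 (negative-definite)

2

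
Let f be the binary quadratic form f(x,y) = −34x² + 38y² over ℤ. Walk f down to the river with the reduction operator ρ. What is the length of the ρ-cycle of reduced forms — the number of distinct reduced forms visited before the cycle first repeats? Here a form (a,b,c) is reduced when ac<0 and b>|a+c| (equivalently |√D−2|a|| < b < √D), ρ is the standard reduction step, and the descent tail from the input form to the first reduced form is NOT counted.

D = 5168, ⌊√D⌋ = 71
descent: ρ → (38,0,-34)
descent: ρ → (-34,68,4)  [lands on river]
river: ρ → (4,68,-34)
ρ-cycle length = 2 (tail of 2 descent steps not counted)

2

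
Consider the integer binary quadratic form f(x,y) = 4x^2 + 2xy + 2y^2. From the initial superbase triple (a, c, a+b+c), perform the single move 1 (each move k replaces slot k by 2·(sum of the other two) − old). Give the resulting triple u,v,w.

start (4,2,8) = (f(1,0),f(0,1),f(1,1))
replace slot 1: 2·(2+8) − 4 = 16 → (16,2,8)

16,2,8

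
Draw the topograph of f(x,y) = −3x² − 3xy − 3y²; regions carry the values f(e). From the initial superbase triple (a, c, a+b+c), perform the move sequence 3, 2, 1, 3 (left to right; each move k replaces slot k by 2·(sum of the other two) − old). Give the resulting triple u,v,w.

start (-3,-3,-9) = (f(1,0),f(0,1),f(1,1))
replace slot 3: 2·((-3)+(-3)) − (-9) = -3 → (-3,-3,-3)
replace slot 2: 2·((-3)+(-3)) − (-3) = -9 → (-3,-9,-3)
replace slot 1: 2·((-9)+(-3)) − (-3) = -21 → (-21,-9,-3)
replace slot 3: 2·((-21)+(-9)) − (-3) = -57 → (-21,-9,-57)

-21,-9,-57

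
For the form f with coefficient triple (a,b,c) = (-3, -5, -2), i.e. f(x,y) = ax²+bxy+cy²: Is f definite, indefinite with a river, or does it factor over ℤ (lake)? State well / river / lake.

D = b²−4ac = (-5)² − 4·(-3)·(-2) = 1
D = 1² is a perfect square ⇒ form factors over ℤ ⇒ lakes

lake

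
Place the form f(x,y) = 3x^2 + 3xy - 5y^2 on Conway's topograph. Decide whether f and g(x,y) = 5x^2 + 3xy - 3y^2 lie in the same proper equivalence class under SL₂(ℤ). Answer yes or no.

D₁ = 69, D₂ = 69
river cycle of f (length 4): (-5, 7, 1), (1, 7, -5), (-5, 3, 3), (3, 3, -5)
river cycle of g (length 4): (-3, 3, 5), (5, 7, -1), (-1, 7, 5), (5, 3, -3)
cycles differ ⇒ inequivalent

no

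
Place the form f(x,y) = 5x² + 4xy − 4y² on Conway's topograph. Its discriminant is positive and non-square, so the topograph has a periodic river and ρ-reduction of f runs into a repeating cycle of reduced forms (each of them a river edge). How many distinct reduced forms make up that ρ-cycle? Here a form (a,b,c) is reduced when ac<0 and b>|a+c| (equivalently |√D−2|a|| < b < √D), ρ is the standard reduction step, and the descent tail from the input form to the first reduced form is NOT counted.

D = 96, ⌊√D⌋ = 9
river: ρ → (-4,4,5)
river: ρ → (5,6,-3)
river: ρ → (-3,6,5)
river: ρ → (5,4,-4)
ρ-cycle length = 4 (tail of 0 descent steps not counted)

4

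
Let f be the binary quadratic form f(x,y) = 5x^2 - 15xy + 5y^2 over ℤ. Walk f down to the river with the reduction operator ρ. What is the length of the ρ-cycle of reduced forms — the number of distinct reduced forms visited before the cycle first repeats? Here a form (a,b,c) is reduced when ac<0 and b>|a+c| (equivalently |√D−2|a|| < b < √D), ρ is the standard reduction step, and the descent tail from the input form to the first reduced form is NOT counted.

D = 125, ⌊√D⌋ = 11
descent: ρ → (5,5,-5)  [lands on river]
river: ρ → (-5,5,5)
ρ-cycle length = 2 (tail of 1 descent step not counted)

2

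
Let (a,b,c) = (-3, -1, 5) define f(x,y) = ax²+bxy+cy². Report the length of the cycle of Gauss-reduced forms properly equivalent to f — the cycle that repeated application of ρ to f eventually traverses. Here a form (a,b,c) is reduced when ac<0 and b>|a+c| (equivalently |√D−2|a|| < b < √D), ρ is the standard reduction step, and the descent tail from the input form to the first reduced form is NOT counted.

D = 61, ⌊√D⌋ = 7
descent: ρ → (5,1,-3)
descent: ρ → (-3,5,3)  [lands on river]
river: ρ → (3,7,-1)
river: ρ → (-1,7,3)
river: ρ → (3,5,-3)
river: ρ → (-3,7,1)
river: ρ → (1,7,-3)
ρ-cycle length = 6 (tail of 2 descent steps not counted)

6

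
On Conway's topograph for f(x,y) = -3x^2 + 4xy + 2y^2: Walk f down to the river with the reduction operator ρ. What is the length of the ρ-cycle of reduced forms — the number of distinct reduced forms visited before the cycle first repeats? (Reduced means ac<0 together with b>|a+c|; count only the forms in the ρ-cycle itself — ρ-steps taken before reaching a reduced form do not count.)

D = 40, ⌊√D⌋ = 6
river: ρ → (2,4,-3)
river: ρ → (-3,2,3)
river: ρ → (3,4,-2)
river: ρ → (-2,4,3)
river: ρ → (3,2,-3)
river: ρ → (-3,4,2)
ρ-cycle length = 6 (tail of 0 descent steps not counted)

6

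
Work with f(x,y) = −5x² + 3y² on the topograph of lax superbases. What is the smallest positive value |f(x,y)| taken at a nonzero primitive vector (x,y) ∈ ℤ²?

descent: ρ → (3,6,-2)  [lands on river]
river: ρ → (-2,6,3)
closes: descent 1, river 2
min |a| on river = 2

2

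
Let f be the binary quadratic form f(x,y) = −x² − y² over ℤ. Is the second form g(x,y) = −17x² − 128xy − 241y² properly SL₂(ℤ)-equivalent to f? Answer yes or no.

D₁ = -4, D₂ = -4
f is negative-definite; reduce −f:
−f: reduced (well bottom): (1,0,1) with a≤c, −a<b≤a
flip sign back: reduced form of f is (-1,0,-1)
g is negative-definite; reduce −g:
−g: translate: b→-8 (≡128 mod 34), so (17,128,241)→(17,-8,1)
−g: flip: (17,-8,1)→(1,8,17)
−g: translate: b→0 (≡8 mod 2), so (1,8,17)→(1,0,1)
−g: reduced (well bottom): (1,0,1) with a≤c, −a<b≤a
flip sign back: reduced form of g is (-1,0,-1)
reduced forms (-1, 0, -1) vs (-1, 0, -1) ⇒ equivalent

yes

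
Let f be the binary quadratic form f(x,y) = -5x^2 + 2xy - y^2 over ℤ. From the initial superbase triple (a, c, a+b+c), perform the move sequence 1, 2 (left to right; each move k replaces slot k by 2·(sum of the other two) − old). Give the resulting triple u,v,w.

start (-5,-1,-4) = (f(1,0),f(0,1),f(1,1))
replace slot 1: 2·((-1)+(-4)) − (-5) = -5 → (-5,-1,-4)
replace slot 2: 2·((-5)+(-4)) − (-1) = -17 → (-5,-17,-4)

-5,-17,-4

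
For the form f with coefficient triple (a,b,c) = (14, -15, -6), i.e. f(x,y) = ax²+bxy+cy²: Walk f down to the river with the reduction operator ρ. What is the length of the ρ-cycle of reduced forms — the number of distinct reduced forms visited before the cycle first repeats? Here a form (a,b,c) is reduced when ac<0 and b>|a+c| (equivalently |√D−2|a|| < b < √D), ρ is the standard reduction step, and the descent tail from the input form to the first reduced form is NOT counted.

D = 561, ⌊√D⌋ = 23
descent: ρ → (-6,15,14)  [lands on river]
river: ρ → (14,13,-7)
river: ρ → (-7,15,12)
river: ρ → (12,9,-10)
river: ρ → (-10,11,11)
river: ρ → (11,11,-10)
river: ρ → (-10,9,12)
river: ρ → (12,15,-7)
river: ρ → (-7,13,14)
river: ρ → (14,15,-6)
river: ρ → (-6,21,5)
river: ρ → (5,19,-10)
river: ρ → (-10,21,3)
river: ρ → (3,21,-10)
river: ρ → (-10,19,5)
river: ρ → (5,21,-6)
ρ-cycle length = 16 (tail of 1 descent step not counted)

16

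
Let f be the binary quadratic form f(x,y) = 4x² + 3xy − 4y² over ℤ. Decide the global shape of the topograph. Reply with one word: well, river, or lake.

D = b²−4ac = 3² − 4·4·(-4) = 73
D > 0 non-square ⇒ indefinite ⇒ periodic river

river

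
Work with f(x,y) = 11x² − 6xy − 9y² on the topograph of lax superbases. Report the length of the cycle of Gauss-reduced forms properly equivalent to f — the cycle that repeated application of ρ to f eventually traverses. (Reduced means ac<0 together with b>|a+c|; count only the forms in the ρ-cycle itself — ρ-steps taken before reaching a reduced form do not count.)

D = 432, ⌊√D⌋ = 20
descent: ρ → (-9,6,11)  [lands on river]
river: ρ → (11,16,-4)
river: ρ → (-4,16,11)
river: ρ → (11,6,-9)
river: ρ → (-9,12,8)
river: ρ → (8,20,-1)
river: ρ → (-1,20,8)
river: ρ → (8,12,-9)
ρ-cycle length = 8 (tail of 1 descent step not counted)

8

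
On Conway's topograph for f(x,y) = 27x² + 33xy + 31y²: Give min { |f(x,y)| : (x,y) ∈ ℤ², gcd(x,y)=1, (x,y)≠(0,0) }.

translate: b→-21 (≡33 mod 54), so (27,33,31)→(27,-21,25)
flip: (27,-21,25)→(25,21,27)
reduced (well bottom): (25,21,27) with a≤c, −a<b≤a
well minimum = a = 25

25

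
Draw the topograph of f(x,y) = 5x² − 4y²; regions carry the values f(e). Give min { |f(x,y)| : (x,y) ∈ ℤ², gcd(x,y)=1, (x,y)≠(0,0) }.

descent: ρ → (-4,8,1)  [lands on river]
river: ρ → (1,8,-4)
closes: descent 1, river 2
min |a| on river = 1

1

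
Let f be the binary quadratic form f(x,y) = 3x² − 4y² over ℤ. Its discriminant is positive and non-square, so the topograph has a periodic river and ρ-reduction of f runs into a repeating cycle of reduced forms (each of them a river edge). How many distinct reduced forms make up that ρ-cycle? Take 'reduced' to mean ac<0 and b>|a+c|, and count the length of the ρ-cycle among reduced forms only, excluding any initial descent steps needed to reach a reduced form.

D = 48, ⌊√D⌋ = 6
descent: ρ → (-4,0,3)
descent: ρ → (3,6,-1)  [lands on river]
river: ρ → (-1,6,3)
ρ-cycle length = 2 (tail of 2 descent steps not counted)

2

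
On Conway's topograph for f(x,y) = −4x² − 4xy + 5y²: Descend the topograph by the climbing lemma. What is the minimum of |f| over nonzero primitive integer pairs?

descent: ρ → (5,4,-4)  [lands on river]
river: ρ → (-4,4,5)
river: ρ → (5,6,-3)
river: ρ → (-3,6,5)
closes: descent 1, river 4
min |a| on river = 3

3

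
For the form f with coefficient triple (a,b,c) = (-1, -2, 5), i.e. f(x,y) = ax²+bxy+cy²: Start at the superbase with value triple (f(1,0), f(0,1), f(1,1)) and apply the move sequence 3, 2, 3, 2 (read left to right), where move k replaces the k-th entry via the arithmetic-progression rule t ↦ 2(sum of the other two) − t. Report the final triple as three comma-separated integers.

start (-1,5,2) = (f(1,0),f(0,1),f(1,1))
replace slot 3: 2·((-1)+5) − 2 = 6 → (-1,5,6)
replace slot 2: 2·((-1)+6) − 5 = 5 → (-1,5,6)
replace slot 3: 2·((-1)+5) − 6 = 2 → (-1,5,2)
replace slot 2: 2·((-1)+2) − 5 = -3 → (-1,-3,2)

-1,-3,2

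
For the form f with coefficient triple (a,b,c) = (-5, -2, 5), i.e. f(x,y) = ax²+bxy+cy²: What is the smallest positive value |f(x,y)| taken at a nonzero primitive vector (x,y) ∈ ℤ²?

descent: ρ → (5,2,-5)  [lands on river]
river: ρ → (-5,8,2)
river: ρ → (2,8,-5)
river: ρ → (-5,2,5)
river: ρ → (5,8,-2)
river: ρ → (-2,8,5)
closes: descent 1, river 6
min |a| on river = 2

2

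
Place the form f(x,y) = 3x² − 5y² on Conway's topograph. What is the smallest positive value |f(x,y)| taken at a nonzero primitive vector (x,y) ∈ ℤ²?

descent: ρ → (-5,0,3)
descent: ρ → (3,6,-2)  [lands on river]
river: ρ → (-2,6,3)
closes: descent 2, river 2
min |a| on river = 2

2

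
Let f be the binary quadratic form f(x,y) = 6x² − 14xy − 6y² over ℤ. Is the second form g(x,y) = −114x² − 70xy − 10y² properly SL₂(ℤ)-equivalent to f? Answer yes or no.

D₁ = 340, D₂ = 340
river cycle of f (length 6): (-6, 14, 6), (6, 10, -10), (-10, 10, 6), (6, 14, -6), (-6, 10, 10), (10, 10, -6)
river cycle of g (length 6): (-10, 10, 6), (6, 14, -6), (-6, 10, 10), (10, 10, -6), (-6, 14, 6), (6, 10, -10)
cycles coincide ⇒ equivalent

yes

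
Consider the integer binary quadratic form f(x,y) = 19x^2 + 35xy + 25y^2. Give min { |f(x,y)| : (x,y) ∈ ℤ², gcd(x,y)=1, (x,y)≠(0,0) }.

translate: b→-3 (≡35 mod 38), so (19,35,25)→(19,-3,9)
flip: (19,-3,9)→(9,3,19)
reduced (well bottom): (9,3,19) with a≤c, −a<b≤a
well minimum = a = 9

9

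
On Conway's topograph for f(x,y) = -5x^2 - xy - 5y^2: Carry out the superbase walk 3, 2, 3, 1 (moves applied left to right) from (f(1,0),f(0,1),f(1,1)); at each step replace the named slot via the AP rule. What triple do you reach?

start (-5,-5,-11) = (f(1,0),f(0,1),f(1,1))
replace slot 3: 2·((-5)+(-5)) − (-11) = -9 → (-5,-5,-9)
replace slot 2: 2·((-5)+(-9)) − (-5) = -23 → (-5,-23,-9)
replace slot 3: 2·((-5)+(-23)) − (-9) = -47 → (-5,-23,-47)
replace slot 1: 2·((-23)+(-47)) − (-5) = -135 → (-135,-23,-47)

-135,-23,-47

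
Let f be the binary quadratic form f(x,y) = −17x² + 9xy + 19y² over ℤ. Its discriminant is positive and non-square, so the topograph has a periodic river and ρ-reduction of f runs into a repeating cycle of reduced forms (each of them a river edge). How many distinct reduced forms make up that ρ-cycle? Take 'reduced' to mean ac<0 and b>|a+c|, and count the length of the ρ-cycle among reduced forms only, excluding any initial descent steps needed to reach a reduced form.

D = 1373, ⌊√D⌋ = 37
river: ρ → (19,29,-7)
river: ρ → (-7,27,23)
river: ρ → (23,19,-11)
river: ρ → (-11,25,17)
river: ρ → (17,9,-19)
river: ρ → (-19,29,7)
river: ρ → (7,27,-23)
river: ρ → (-23,19,11)
river: ρ → (11,25,-17)
river: ρ → (-17,9,19)
ρ-cycle length = 10 (tail of 0 descent steps not counted)

10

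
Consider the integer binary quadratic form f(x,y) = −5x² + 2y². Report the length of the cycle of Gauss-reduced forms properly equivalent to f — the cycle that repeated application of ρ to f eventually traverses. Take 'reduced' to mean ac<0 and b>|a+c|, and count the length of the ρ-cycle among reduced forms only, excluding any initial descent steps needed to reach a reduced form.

D = 40, ⌊√D⌋ = 6
descent: ρ → (2,4,-3)  [lands on river]
river: ρ → (-3,2,3)
river: ρ → (3,4,-2)
river: ρ → (-2,4,3)
river: ρ → (3,2,-3)
river: ρ → (-3,4,2)
ρ-cycle length = 6 (tail of 1 descent step not counted)

6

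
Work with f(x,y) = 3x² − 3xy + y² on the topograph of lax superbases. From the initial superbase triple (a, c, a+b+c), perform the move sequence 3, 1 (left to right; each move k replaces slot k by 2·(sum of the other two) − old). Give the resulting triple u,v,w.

start (3,1,1) = (f(1,0),f(0,1),f(1,1))
replace slot 3: 2·(3+1) − 1 = 7 → (3,1,7)
replace slot 1: 2·(1+7) − 3 = 13 → (13,1,7)

13,1,7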